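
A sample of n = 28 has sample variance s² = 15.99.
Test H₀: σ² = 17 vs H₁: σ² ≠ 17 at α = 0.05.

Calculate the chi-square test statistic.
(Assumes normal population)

Answer: χ² = 25.3959, fail to reject H₀

Derivation:
df = n - 1 = 27
χ² = (n-1)s²/σ₀² = 27×15.99/17 = 25.3959
Critical values: χ²_{0.975,27} = 14.573, χ²_{0.025,27} = 43.195
Rejection region: χ² < 14.573 or χ² > 43.195
Decision: fail to reject H₀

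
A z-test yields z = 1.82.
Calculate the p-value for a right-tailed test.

Answer: p-value ≈ 0.0344

Derivation:
For z = 1.82:
p = P(Z > 1.82) = 1 - Φ(1.82) = 0.0344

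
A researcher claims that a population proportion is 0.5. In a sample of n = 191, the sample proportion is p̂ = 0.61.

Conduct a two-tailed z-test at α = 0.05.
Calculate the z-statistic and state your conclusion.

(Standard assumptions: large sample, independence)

H₀: p = 0.5, H₁: p ≠ 0.5
Standard error: SE = √(p₀(1-p₀)/n) = √(0.5×0.5/191) = 0.036179
z-statistic: z = (p̂ - p₀)/SE = (0.61 - 0.5)/0.036179 = 3.0404
Critical value: z_0.025 = ±1.960
p-value = 0.0024
Decision: reject H₀ at α = 0.05

Answer: z = 3.0404, reject H₀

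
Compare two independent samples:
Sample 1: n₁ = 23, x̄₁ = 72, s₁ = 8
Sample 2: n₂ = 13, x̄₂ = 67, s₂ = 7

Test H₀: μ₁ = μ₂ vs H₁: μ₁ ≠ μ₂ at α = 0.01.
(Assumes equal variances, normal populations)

Answer: t = 1.8807, fail to reject H₀

Derivation:
Pooled variance: s²_p = [22×8² + 12×7²]/(34) = 58.7059
s_p = 7.6620
SE = s_p×√(1/n₁ + 1/n₂) = 7.6620×√(1/23 + 1/13) = 2.6586
t = (x̄₁ - x̄₂)/SE = (72 - 67)/2.6586 = 1.8807
df = 34, t-critical = ±2.728
Decision: fail to reject H₀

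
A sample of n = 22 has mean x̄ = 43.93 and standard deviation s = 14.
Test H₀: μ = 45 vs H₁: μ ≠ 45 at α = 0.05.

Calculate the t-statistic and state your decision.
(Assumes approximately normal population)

Answer: t = -0.3585, fail to reject H₀

Derivation:
df = n - 1 = 21
SE = s/√n = 14/√22 = 2.9848
t = (x̄ - μ₀)/SE = (43.93 - 45)/2.9848 = -0.3585
Critical value: t_{0.025,21} = ±2.080
p-value ≈ 0.7235
Decision: fail to reject H₀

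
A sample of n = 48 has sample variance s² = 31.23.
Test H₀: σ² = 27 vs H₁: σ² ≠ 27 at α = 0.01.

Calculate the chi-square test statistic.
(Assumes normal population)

df = n - 1 = 47
χ² = (n-1)s²/σ₀² = 47×31.23/27 = 54.3633
Critical values: χ²_{0.995,47} = 25.775, χ²_{0.005,47} = 75.704
Rejection region: χ² < 25.775 or χ² > 75.704
Decision: fail to reject H₀

Answer: χ² = 54.3633, fail to reject H₀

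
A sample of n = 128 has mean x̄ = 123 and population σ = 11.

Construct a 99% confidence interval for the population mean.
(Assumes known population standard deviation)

Confidence level: 99%, α = 0.01
z_0.005 = 2.576
SE = σ/√n = 11/√128 = 0.9723
Margin of error = 2.576 × 0.9723 = 2.5046
CI: x̄ ± margin = 123 ± 2.5046
CI: (120.4954, 125.5046)

Answer: (120.4954, 125.5046)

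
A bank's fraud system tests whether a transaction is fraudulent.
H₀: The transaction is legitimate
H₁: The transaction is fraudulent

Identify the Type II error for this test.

Type I error: rejecting H₀ when it is actually true (false positive).
Type II error: failing to reject H₀ when H₁ is actually true (false negative).

Answer: Allowing a fraudulent transaction to go through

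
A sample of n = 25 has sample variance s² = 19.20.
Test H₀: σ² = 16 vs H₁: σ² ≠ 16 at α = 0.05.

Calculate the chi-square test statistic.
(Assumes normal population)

df = n - 1 = 24
χ² = (n-1)s²/σ₀² = 24×19.20/16 = 28.8000
Critical values: χ²_{0.975,24} = 12.401, χ²_{0.025,24} = 39.364
Rejection region: χ² < 12.401 or χ² > 39.364
Decision: fail to reject H₀

Answer: χ² = 28.8000, fail to reject H₀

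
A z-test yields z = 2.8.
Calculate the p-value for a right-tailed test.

For z = 2.8:
p = P(Z > 2.8) = 1 - Φ(2.8) = 0.0026

Answer: p-value ≈ 0.0026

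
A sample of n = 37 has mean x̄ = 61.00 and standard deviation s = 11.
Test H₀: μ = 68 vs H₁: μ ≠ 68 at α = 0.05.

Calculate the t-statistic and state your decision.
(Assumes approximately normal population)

df = n - 1 = 36
SE = s/√n = 11/√37 = 1.8084
t = (x̄ - μ₀)/SE = (61.00 - 68)/1.8084 = -3.8708
Critical value: t_{0.025,36} = ±2.028
p-value ≈ 0.0004
Decision: reject H₀

Answer: t = -3.8708, reject H₀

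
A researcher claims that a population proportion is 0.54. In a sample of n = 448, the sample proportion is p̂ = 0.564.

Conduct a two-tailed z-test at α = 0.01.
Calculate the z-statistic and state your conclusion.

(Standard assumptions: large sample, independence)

H₀: p = 0.54, H₁: p ≠ 0.54
Standard error: SE = √(p₀(1-p₀)/n) = √(0.54×0.46/448) = 0.023547
z-statistic: z = (p̂ - p₀)/SE = (0.564 - 0.54)/0.023547 = 1.0192
Critical value: z_0.005 = ±2.576
p-value = 0.3081
Decision: fail to reject H₀ at α = 0.01

Answer: z = 1.0192, fail to reject H₀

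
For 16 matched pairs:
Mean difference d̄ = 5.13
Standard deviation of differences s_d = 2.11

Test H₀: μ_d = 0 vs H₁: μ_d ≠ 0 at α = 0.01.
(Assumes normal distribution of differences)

Answer: t = 9.7251, reject H₀

Derivation:
df = n - 1 = 15
SE = s_d/√n = 2.11/√16 = 0.5275
t = d̄/SE = 5.13/0.5275 = 9.7251
Critical value: t_{0.005,15} = ±2.947
p-value < 0.0001
Decision: reject H₀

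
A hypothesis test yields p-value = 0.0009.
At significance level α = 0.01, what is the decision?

Answer: reject H₀

Derivation:
Compare p-value to α:
0.0009 < 0.01
Decision: reject H₀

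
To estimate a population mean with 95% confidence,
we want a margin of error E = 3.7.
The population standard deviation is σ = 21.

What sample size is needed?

z_0.025 = 1.960
n = (z×σ/E)² = (1.960×21/3.7)²
n = 123.7506
Round up: n = 124

Answer: n = 124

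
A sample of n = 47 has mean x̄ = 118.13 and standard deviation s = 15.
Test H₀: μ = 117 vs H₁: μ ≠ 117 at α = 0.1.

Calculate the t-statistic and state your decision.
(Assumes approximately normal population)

df = n - 1 = 46
SE = s/√n = 15/√47 = 2.1880
t = (x̄ - μ₀)/SE = (118.13 - 117)/2.1880 = 0.5165
Critical value: t_{0.05,46} = ±1.679
p-value ≈ 0.6080
Decision: fail to reject H₀

Answer: t = 0.5165, fail to reject H₀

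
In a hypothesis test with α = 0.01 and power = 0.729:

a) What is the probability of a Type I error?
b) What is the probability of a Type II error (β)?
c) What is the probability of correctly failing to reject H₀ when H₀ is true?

Answer: a) 0.01, b) 0.271, c) 0.99

Derivation:
a) Type I error probability = α = 0.01
b) Power = P(reject H₀ | H₁ true) = 1 - β = 0.729, so Type II error probability = β = 1 - Power = 0.271
c) P(fail to reject H₀ | H₀ true) = 1 - α = 0.99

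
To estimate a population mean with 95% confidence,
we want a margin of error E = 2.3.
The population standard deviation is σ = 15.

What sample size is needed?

Answer: n = 164

Derivation:
z_0.025 = 1.960
n = (z×σ/E)² = (1.960×15/2.3)²
n = 163.3951
Round up: n = 164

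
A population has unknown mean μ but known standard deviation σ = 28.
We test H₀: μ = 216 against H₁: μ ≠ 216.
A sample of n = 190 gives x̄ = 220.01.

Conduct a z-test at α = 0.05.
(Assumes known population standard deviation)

Answer: z = 1.9741, reject H₀

Derivation:
Standard error: SE = σ/√n = 28/√190 = 2.0313
z-statistic: z = (x̄ - μ₀)/SE = (220.01 - 216)/2.0313 = 1.9741
Critical value: ±1.960
p-value = 0.0484
Decision: reject H₀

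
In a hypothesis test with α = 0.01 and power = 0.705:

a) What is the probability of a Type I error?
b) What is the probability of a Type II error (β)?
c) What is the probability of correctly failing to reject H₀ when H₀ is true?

Answer: a) 0.01, b) 0.295, c) 0.99

Derivation:
a) Type I error probability = α = 0.01
b) Power = P(reject H₀ | H₁ true) = 1 - β = 0.705, so Type II error probability = β = 1 - Power = 0.295
c) P(fail to reject H₀ | H₀ true) = 1 - α = 0.99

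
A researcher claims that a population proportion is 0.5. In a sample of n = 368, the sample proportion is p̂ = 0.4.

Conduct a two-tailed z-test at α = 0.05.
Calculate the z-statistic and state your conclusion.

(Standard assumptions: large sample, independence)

H₀: p = 0.5, H₁: p ≠ 0.5
Standard error: SE = √(p₀(1-p₀)/n) = √(0.5×0.5/368) = 0.026064
z-statistic: z = (p̂ - p₀)/SE = (0.4 - 0.5)/0.026064 = -3.8367
Critical value: z_0.025 = ±1.960
p-value = 0.0001
Decision: reject H₀ at α = 0.05

Answer: z = -3.8367, reject H₀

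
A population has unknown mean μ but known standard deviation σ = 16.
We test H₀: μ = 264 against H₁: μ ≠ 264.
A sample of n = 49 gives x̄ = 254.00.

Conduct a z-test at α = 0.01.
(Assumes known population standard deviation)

Answer: z = -4.3750, reject H₀

Derivation:
Standard error: SE = σ/√n = 16/√49 = 2.2857
z-statistic: z = (x̄ - μ₀)/SE = (254.00 - 264)/2.2857 = -4.3750
Critical value: ±2.576
p-value < 0.0001
Decision: reject H₀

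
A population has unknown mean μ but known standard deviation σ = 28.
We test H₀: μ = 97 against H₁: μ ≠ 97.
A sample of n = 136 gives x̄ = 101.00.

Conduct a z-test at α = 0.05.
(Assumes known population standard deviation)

Standard error: SE = σ/√n = 28/√136 = 2.4010
z-statistic: z = (x̄ - μ₀)/SE = (101.00 - 97)/2.4010 = 1.6660
Critical value: ±1.960
p-value = 0.0957
Decision: fail to reject H₀

Answer: z = 1.6660, fail to reject H₀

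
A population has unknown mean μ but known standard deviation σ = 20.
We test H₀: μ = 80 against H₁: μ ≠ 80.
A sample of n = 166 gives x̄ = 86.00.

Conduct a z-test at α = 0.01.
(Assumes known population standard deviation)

Standard error: SE = σ/√n = 20/√166 = 1.5523
z-statistic: z = (x̄ - μ₀)/SE = (86.00 - 80)/1.5523 = 3.8652
Critical value: ±2.576
p-value = 0.0001
Decision: reject H₀

Answer: z = 3.8652, reject H₀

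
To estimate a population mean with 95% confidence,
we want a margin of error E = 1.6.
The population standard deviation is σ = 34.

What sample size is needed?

Answer: n = 1735

Derivation:
z_0.025 = 1.960
n = (z×σ/E)² = (1.960×34/1.6)²
n = 1734.7225
Round up: n = 1735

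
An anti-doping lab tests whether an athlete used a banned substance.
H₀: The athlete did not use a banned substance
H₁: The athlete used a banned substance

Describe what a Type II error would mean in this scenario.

Answer: Failing to detect doping in an athlete who used a banned substance

Derivation:
Type I error (α): Rejecting H₀ when H₀ is true
Type II error (β): Failing to reject H₀ when H₁ is true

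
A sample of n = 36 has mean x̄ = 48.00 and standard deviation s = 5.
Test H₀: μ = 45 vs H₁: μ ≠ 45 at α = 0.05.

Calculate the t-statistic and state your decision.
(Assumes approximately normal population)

Answer: t = 3.6001, reject H₀

Derivation:
df = n - 1 = 35
SE = s/√n = 5/√36 = 0.8333
t = (x̄ - μ₀)/SE = (48.00 - 45)/0.8333 = 3.6001
Critical value: t_{0.025,35} = ±2.030
p-value ≈ 0.0010
Decision: reject H₀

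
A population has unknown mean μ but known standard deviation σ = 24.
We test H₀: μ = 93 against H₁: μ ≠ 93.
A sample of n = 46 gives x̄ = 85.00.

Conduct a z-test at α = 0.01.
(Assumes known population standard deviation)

Answer: z = -2.2608, fail to reject H₀

Derivation:
Standard error: SE = σ/√n = 24/√46 = 3.5386
z-statistic: z = (x̄ - μ₀)/SE = (85.00 - 93)/3.5386 = -2.2608
Critical value: ±2.576
p-value = 0.0238
Decision: fail to reject H₀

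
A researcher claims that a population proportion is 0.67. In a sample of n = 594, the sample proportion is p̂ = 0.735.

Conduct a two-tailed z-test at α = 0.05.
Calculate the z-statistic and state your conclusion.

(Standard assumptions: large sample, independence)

H₀: p = 0.67, H₁: p ≠ 0.67
Standard error: SE = √(p₀(1-p₀)/n) = √(0.67×0.33/594) = 0.019293
z-statistic: z = (p̂ - p₀)/SE = (0.735 - 0.67)/0.019293 = 3.3691
Critical value: z_0.025 = ±1.960
p-value = 0.0008
Decision: reject H₀ at α = 0.05

Answer: z = 3.3691, reject H₀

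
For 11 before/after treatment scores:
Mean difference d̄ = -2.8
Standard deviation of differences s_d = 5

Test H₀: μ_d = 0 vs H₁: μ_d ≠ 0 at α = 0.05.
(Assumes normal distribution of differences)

df = n - 1 = 10
SE = s_d/√n = 5/√11 = 1.5076
t = d̄/SE = -2.8/1.5076 = -1.8573
Critical value: t_{0.025,10} = ±2.228
p-value ≈ 0.0929
Decision: fail to reject H₀

Answer: t = -1.8573, fail to reject H₀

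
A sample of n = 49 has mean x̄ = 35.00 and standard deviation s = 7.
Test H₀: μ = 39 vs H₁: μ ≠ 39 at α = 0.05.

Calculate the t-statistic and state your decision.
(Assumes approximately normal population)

Answer: t = -4.0000, reject H₀

Derivation:
df = n - 1 = 48
SE = s/√n = 7/√49 = 1.0000
t = (x̄ - μ₀)/SE = (35.00 - 39)/1.0000 = -4.0000
Critical value: t_{0.025,48} = ±2.011
p-value ≈ 0.0002
Decision: reject H₀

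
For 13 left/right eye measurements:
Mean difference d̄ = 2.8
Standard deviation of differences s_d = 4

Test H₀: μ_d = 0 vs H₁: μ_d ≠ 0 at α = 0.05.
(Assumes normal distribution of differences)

Answer: t = 2.5239, reject H₀

Derivation:
df = n - 1 = 12
SE = s_d/√n = 4/√13 = 1.1094
t = d̄/SE = 2.8/1.1094 = 2.5239
Critical value: t_{0.025,12} = ±2.179
p-value ≈ 0.0267
Decision: reject H₀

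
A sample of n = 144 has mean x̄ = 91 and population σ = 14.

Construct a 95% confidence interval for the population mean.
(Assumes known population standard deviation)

Confidence level: 95%, α = 0.05
z_0.025 = 1.960
SE = σ/√n = 14/√144 = 1.1667
Margin of error = 1.960 × 1.1667 = 2.2867
CI: x̄ ± margin = 91 ± 2.2867
CI: (88.7133, 93.2867)

Answer: (88.7133, 93.2867)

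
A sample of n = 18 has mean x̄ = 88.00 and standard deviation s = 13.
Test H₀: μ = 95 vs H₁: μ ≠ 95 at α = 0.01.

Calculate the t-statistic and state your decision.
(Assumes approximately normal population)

df = n - 1 = 17
SE = s/√n = 13/√18 = 3.0641
t = (x̄ - μ₀)/SE = (88.00 - 95)/3.0641 = -2.2845
Critical value: t_{0.005,17} = ±2.898
p-value ≈ 0.0355
Decision: fail to reject H₀

Answer: t = -2.2845, fail to reject H₀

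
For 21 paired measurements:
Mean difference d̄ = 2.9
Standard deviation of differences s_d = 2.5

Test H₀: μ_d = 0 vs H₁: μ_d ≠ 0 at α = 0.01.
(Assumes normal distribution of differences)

df = n - 1 = 20
SE = s_d/√n = 2.5/√21 = 0.5455
t = d̄/SE = 2.9/0.5455 = 5.3162
Critical value: t_{0.005,20} = ±2.845
p-value < 0.0001
Decision: reject H₀

Answer: t = 5.3162, reject H₀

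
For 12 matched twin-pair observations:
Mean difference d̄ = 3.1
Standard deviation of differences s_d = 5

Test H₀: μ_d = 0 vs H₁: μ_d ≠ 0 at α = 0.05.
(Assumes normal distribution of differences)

Answer: t = 2.1477, fail to reject H₀

Derivation:
df = n - 1 = 11
SE = s_d/√n = 5/√12 = 1.4434
t = d̄/SE = 3.1/1.4434 = 2.1477
Critical value: t_{0.025,11} = ±2.201
p-value ≈ 0.0549
Decision: fail to reject H₀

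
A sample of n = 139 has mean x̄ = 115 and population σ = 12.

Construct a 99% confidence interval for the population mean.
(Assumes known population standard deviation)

Confidence level: 99%, α = 0.01
z_0.005 = 2.576
SE = σ/√n = 12/√139 = 1.0178
Margin of error = 2.576 × 1.0178 = 2.6219
CI: x̄ ± margin = 115 ± 2.6219
CI: (112.3781, 117.6219)

Answer: (112.3781, 117.6219)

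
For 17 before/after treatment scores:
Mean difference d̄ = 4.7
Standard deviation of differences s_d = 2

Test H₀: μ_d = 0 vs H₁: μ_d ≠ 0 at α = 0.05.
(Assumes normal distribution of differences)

Answer: t = 9.6887, reject H₀

Derivation:
df = n - 1 = 16
SE = s_d/√n = 2/√17 = 0.4851
t = d̄/SE = 4.7/0.4851 = 9.6887
Critical value: t_{0.025,16} = ±2.120
p-value < 0.0001
Decision: reject H₀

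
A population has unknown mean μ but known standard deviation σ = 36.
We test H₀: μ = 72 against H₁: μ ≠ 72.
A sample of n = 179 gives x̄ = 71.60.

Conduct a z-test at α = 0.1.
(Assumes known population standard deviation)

Standard error: SE = σ/√n = 36/√179 = 2.6908
z-statistic: z = (x̄ - μ₀)/SE = (71.60 - 72)/2.6908 = -0.1487
Critical value: ±1.645
p-value = 0.8818
Decision: fail to reject H₀

Answer: z = -0.1487, fail to reject H₀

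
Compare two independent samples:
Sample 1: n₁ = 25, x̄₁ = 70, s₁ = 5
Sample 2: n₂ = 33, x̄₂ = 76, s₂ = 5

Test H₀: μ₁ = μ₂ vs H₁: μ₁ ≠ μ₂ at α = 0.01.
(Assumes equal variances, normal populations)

Answer: t = -4.5259, reject H₀

Derivation:
Pooled variance: s²_p = [24×5² + 32×5²]/(56) = 25.0000
s_p = 5.0000
SE = s_p×√(1/n₁ + 1/n₂) = 5.0000×√(1/25 + 1/33) = 1.3257
t = (x̄₁ - x̄₂)/SE = (70 - 76)/1.3257 = -4.5259
df = 56, t-critical = ±2.667
Decision: reject H₀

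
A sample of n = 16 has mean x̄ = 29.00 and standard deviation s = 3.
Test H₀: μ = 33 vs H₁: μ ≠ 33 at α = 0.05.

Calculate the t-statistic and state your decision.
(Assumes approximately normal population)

Answer: t = -5.3333, reject H₀

Derivation:
df = n - 1 = 15
SE = s/√n = 3/√16 = 0.7500
t = (x̄ - μ₀)/SE = (29.00 - 33)/0.7500 = -5.3333
Critical value: t_{0.025,15} = ±2.131
p-value ≈ 0.0001
Decision: reject H₀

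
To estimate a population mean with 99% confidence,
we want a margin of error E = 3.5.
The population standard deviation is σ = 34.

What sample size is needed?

z_0.005 = 2.576
n = (z×σ/E)² = (2.576×34/3.5)²
n = 626.2006
Round up: n = 627

Answer: n = 627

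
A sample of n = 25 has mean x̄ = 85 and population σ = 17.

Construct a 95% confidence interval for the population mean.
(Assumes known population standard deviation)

Confidence level: 95%, α = 0.05
z_0.025 = 1.960
SE = σ/√n = 17/√25 = 3.4000
Margin of error = 1.960 × 3.4000 = 6.6640
CI: x̄ ± margin = 85 ± 6.6640
CI: (78.3360, 91.6640)

Answer: (78.3360, 91.6640)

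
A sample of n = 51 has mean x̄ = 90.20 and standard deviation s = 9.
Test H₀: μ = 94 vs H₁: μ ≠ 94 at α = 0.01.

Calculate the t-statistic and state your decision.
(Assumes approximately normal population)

Answer: t = -3.0152, reject H₀

Derivation:
df = n - 1 = 50
SE = s/√n = 9/√51 = 1.2603
t = (x̄ - μ₀)/SE = (90.20 - 94)/1.2603 = -3.0152
Critical value: t_{0.005,50} = ±2.678
p-value ≈ 0.0040
Decision: reject H₀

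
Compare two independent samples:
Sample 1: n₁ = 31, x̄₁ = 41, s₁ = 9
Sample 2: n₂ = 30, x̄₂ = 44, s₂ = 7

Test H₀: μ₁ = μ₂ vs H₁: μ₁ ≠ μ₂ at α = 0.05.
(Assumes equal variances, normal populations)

Pooled variance: s²_p = [30×9² + 29×7²]/(59) = 65.2712
s_p = 8.0791
SE = s_p×√(1/n₁ + 1/n₂) = 8.0791×√(1/31 + 1/30) = 2.0691
t = (x̄₁ - x̄₂)/SE = (41 - 44)/2.0691 = -1.4499
df = 59, t-critical = ±2.001
Decision: fail to reject H₀

Answer: t = -1.4499, fail to reject H₀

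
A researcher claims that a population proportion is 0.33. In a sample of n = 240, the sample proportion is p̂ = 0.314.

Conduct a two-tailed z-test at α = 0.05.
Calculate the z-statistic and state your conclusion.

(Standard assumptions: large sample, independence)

H₀: p = 0.33, H₁: p ≠ 0.33
Standard error: SE = √(p₀(1-p₀)/n) = √(0.33×0.67/240) = 0.030352
z-statistic: z = (p̂ - p₀)/SE = (0.314 - 0.33)/0.030352 = -0.5271
Critical value: z_0.025 = ±1.960
p-value = 0.5981
Decision: fail to reject H₀ at α = 0.05

Answer: z = -0.5271, fail to reject H₀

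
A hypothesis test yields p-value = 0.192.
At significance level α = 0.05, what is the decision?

Compare p-value to α:
0.192 ≥ 0.05
Decision: fail to reject H₀

Answer: fail to reject H₀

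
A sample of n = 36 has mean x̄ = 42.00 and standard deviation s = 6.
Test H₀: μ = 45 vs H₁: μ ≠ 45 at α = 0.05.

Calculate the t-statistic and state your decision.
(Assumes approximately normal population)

Answer: t = -3.0000, reject H₀

Derivation:
df = n - 1 = 35
SE = s/√n = 6/√36 = 1.0000
t = (x̄ - μ₀)/SE = (42.00 - 45)/1.0000 = -3.0000
Critical value: t_{0.025,35} = ±2.030
p-value ≈ 0.0049
Decision: reject H₀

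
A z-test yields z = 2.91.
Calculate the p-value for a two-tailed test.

Answer: p-value ≈ 0.0036

Derivation:
For z = 2.91:
p = 2×P(Z > |2.91|) = 2×(1 - Φ(2.91)) = 0.0036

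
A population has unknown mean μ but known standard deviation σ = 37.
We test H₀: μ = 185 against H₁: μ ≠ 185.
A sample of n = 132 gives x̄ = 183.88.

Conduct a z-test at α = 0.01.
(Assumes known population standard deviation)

Answer: z = -0.3478, fail to reject H₀

Derivation:
Standard error: SE = σ/√n = 37/√132 = 3.2204
z-statistic: z = (x̄ - μ₀)/SE = (183.88 - 185)/3.2204 = -0.3478
Critical value: ±2.576
p-value = 0.7280
Decision: fail to reject H₀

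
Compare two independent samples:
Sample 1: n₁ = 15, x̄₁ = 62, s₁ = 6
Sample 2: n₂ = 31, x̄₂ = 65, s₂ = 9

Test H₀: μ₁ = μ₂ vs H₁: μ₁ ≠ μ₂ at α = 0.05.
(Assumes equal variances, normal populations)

Answer: t = -1.1680, fail to reject H₀

Derivation:
Pooled variance: s²_p = [14×6² + 30×9²]/(44) = 66.6818
s_p = 8.1659
SE = s_p×√(1/n₁ + 1/n₂) = 8.1659×√(1/15 + 1/31) = 2.5684
t = (x̄₁ - x̄₂)/SE = (62 - 65)/2.5684 = -1.1680
df = 44, t-critical = ±2.015
Decision: fail to reject H₀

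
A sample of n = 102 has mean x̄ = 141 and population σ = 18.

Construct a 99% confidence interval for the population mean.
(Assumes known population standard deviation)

Confidence level: 99%, α = 0.01
z_0.005 = 2.576
SE = σ/√n = 18/√102 = 1.7823
Margin of error = 2.576 × 1.7823 = 4.5912
CI: x̄ ± margin = 141 ± 4.5912
CI: (136.4088, 145.5912)

Answer: (136.4088, 145.5912)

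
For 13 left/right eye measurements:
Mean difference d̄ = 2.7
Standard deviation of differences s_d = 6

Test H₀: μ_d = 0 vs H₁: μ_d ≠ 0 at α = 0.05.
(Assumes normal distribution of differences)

Answer: t = 1.6225, fail to reject H₀

Derivation:
df = n - 1 = 12
SE = s_d/√n = 6/√13 = 1.6641
t = d̄/SE = 2.7/1.6641 = 1.6225
Critical value: t_{0.025,12} = ±2.179
p-value ≈ 0.1307
Decision: fail to reject H₀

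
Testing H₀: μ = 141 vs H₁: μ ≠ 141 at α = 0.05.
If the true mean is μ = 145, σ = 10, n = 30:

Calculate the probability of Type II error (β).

Answer: β ≈ 0.4087

Derivation:
SE = σ/√n = 10/√30 = 1.8257
Critical values: μ₀ ± z_0.025×SE = 141 ± 1.960×1.8257
Acceptance region: (137.4216, 144.5784)
Under H₁ (μ = 145): z_high = (144.5784 - 145)/1.8257 = -0.2309, z_low = (137.4216 - 145)/1.8257 = -4.1510
β = P(not reject | H₁) = Φ(-0.2309) - Φ(-4.1510) ≈ 0.4087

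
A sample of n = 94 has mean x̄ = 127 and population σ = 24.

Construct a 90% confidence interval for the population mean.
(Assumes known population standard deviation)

Confidence level: 90%, α = 0.1
z_0.05 = 1.645
SE = σ/√n = 24/√94 = 2.4754
Margin of error = 1.645 × 2.4754 = 4.0720
CI: x̄ ± margin = 127 ± 4.0720
CI: (122.9280, 131.0720)

Answer: (122.9280, 131.0720)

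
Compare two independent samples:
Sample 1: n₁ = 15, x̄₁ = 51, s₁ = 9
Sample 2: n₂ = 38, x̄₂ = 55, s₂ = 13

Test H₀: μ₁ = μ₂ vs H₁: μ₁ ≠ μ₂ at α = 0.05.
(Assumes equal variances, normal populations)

Answer: t = -1.0899, fail to reject H₀

Derivation:
Pooled variance: s²_p = [14×9² + 37×13²]/(51) = 144.8431
s_p = 12.0351
SE = s_p×√(1/n₁ + 1/n₂) = 12.0351×√(1/15 + 1/38) = 3.6699
t = (x̄₁ - x̄₂)/SE = (51 - 55)/3.6699 = -1.0899
df = 51, t-critical = ±2.008
Decision: fail to reject H₀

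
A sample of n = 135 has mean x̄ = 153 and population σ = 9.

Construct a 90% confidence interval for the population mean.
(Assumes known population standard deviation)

Confidence level: 90%, α = 0.1
z_0.05 = 1.645
SE = σ/√n = 9/√135 = 0.7746
Margin of error = 1.645 × 0.7746 = 1.2742
CI: x̄ ± margin = 153 ± 1.2742
CI: (151.7258, 154.2742)

Answer: (151.7258, 154.2742)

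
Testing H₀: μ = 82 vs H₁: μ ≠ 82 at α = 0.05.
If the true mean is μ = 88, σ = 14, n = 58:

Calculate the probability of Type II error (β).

Answer: β ≈ 0.0961

Derivation:
SE = σ/√n = 14/√58 = 1.8383
Critical values: μ₀ ± z_0.025×SE = 82 ± 1.960×1.8383
Acceptance region: (78.3969, 85.6031)
Under H₁ (μ = 88): z_high = (85.6031 - 88)/1.8383 = -1.3039, z_low = (78.3969 - 88)/1.8383 = -5.2239
β = P(not reject | H₁) = Φ(-1.3039) - Φ(-5.2239) ≈ 0.0961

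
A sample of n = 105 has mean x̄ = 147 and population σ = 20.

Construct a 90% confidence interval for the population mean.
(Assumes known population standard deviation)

Confidence level: 90%, α = 0.1
z_0.05 = 1.645
SE = σ/√n = 20/√105 = 1.9518
Margin of error = 1.645 × 1.9518 = 3.2107
CI: x̄ ± margin = 147 ± 3.2107
CI: (143.7893, 150.2107)

Answer: (143.7893, 150.2107)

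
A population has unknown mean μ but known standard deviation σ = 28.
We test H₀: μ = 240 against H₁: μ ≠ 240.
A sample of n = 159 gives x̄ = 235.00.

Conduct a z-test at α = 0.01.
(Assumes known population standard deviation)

Standard error: SE = σ/√n = 28/√159 = 2.2205
z-statistic: z = (x̄ - μ₀)/SE = (235.00 - 240)/2.2205 = -2.2517
Critical value: ±2.576
p-value = 0.0243
Decision: fail to reject H₀

Answer: z = -2.2517, fail to reject H₀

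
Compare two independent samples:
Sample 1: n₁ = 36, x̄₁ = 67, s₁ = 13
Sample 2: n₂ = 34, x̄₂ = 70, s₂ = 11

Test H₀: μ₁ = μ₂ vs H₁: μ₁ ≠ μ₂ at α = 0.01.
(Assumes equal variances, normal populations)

Pooled variance: s²_p = [35×13² + 33×11²]/(68) = 145.7059
s_p = 12.0709
SE = s_p×√(1/n₁ + 1/n₂) = 12.0709×√(1/36 + 1/34) = 2.8867
t = (x̄₁ - x̄₂)/SE = (67 - 70)/2.8867 = -1.0392
df = 68, t-critical = ±2.650
Decision: fail to reject H₀

Answer: t = -1.0392, fail to reject H₀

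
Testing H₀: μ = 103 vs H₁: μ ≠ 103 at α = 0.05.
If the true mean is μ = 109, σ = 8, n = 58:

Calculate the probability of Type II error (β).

Answer: β ≈ 0.0001

Derivation:
SE = σ/√n = 8/√58 = 1.0505
Critical values: μ₀ ± z_0.025×SE = 103 ± 1.960×1.0505
Acceptance region: (100.9410, 105.0590)
Under H₁ (μ = 109): z_high = (105.0590 - 109)/1.0505 = -3.7515, z_low = (100.9410 - 109)/1.0505 = -7.6716
β = P(not reject | H₁) = Φ(-3.7515) - Φ(-7.6716) ≈ 0.0001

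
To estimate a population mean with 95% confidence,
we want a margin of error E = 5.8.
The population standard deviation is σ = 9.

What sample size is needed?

Answer: n = 10

Derivation:
z_0.025 = 1.960
n = (z×σ/E)² = (1.960×9/5.8)²
n = 9.2500
Round up: n = 10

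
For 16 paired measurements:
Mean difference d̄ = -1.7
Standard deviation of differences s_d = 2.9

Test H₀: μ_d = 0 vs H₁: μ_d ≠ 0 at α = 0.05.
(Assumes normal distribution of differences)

df = n - 1 = 15
SE = s_d/√n = 2.9/√16 = 0.7250
t = d̄/SE = -1.7/0.7250 = -2.3448
Critical value: t_{0.025,15} = ±2.131
p-value ≈ 0.0332
Decision: reject H₀

Answer: t = -2.3448, reject H₀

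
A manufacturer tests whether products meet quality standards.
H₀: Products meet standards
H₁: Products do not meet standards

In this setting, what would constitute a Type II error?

Answer: Accepting products as meeting standards when they don't

Derivation:
A Type I error (probability α) occurs when we reject a true H₀.
A Type II error (probability β) occurs when we fail to reject a false H₀.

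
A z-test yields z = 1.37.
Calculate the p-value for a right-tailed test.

Answer: p-value ≈ 0.0853

Derivation:
For z = 1.37:
p = P(Z > 1.37) = 1 - Φ(1.37) = 0.0853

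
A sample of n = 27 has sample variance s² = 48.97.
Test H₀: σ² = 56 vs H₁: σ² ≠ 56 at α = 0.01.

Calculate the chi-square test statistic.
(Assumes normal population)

df = n - 1 = 26
χ² = (n-1)s²/σ₀² = 26×48.97/56 = 22.7361
Critical values: χ²_{0.995,26} = 11.160, χ²_{0.005,26} = 48.290
Rejection region: χ² < 11.160 or χ² > 48.290
Decision: fail to reject H₀

Answer: χ² = 22.7361, fail to reject H₀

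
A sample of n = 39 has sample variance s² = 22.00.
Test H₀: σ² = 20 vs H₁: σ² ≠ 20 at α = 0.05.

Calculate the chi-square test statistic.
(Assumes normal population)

df = n - 1 = 38
χ² = (n-1)s²/σ₀² = 38×22.00/20 = 41.8000
Critical values: χ²_{0.975,38} = 22.878, χ²_{0.025,38} = 56.896
Rejection region: χ² < 22.878 or χ² > 56.896
Decision: fail to reject H₀

Answer: χ² = 41.8000, fail to reject H₀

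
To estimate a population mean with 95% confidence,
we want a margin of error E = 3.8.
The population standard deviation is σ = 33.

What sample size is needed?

Answer: n = 290

Derivation:
z_0.025 = 1.960
n = (z×σ/E)² = (1.960×33/3.8)²
n = 289.7162
Round up: n = 290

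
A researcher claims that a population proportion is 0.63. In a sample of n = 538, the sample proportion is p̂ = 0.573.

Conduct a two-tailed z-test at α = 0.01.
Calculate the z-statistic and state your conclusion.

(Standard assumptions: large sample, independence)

Answer: z = -2.7384, reject H₀

Derivation:
H₀: p = 0.63, H₁: p ≠ 0.63
Standard error: SE = √(p₀(1-p₀)/n) = √(0.63×0.37/538) = 0.020815
z-statistic: z = (p̂ - p₀)/SE = (0.573 - 0.63)/0.020815 = -2.7384
Critical value: z_0.005 = ±2.576
p-value = 0.0062
Decision: reject H₀ at α = 0.01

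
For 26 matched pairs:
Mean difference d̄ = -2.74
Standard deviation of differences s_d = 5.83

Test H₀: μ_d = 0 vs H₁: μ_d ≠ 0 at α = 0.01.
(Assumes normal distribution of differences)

df = n - 1 = 25
SE = s_d/√n = 5.83/√26 = 1.1434
t = d̄/SE = -2.74/1.1434 = -2.3964
Critical value: t_{0.005,25} = ±2.787
p-value ≈ 0.0244
Decision: fail to reject H₀

Answer: t = -2.3964, fail to reject H₀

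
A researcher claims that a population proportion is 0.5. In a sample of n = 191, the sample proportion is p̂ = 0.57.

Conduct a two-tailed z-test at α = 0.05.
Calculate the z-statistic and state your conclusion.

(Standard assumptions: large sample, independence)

Answer: z = 1.9348, fail to reject H₀

Derivation:
H₀: p = 0.5, H₁: p ≠ 0.5
Standard error: SE = √(p₀(1-p₀)/n) = √(0.5×0.5/191) = 0.036179
z-statistic: z = (p̂ - p₀)/SE = (0.57 - 0.5)/0.036179 = 1.9348
Critical value: z_0.025 = ±1.960
p-value = 0.0530
Decision: fail to reject H₀ at α = 0.05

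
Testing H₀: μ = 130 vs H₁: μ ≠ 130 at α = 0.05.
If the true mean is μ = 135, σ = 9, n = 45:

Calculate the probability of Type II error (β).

SE = σ/√n = 9/√45 = 1.3416
Critical values: μ₀ ± z_0.025×SE = 130 ± 1.960×1.3416
Acceptance region: (127.3705, 132.6295)
Under H₁ (μ = 135): z_high = (132.6295 - 135)/1.3416 = -1.7669, z_low = (127.3705 - 135)/1.3416 = -5.6869
β = P(not reject | H₁) = Φ(-1.7669) - Φ(-5.6869) ≈ 0.0386

Answer: β ≈ 0.0386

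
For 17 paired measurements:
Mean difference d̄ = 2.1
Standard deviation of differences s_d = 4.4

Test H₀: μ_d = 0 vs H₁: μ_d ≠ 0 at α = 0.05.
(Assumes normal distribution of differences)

Answer: t = 1.9678, fail to reject H₀

Derivation:
df = n - 1 = 16
SE = s_d/√n = 4.4/√17 = 1.0672
t = d̄/SE = 2.1/1.0672 = 1.9678
Critical value: t_{0.025,16} = ±2.120
p-value ≈ 0.0667
Decision: fail to reject H₀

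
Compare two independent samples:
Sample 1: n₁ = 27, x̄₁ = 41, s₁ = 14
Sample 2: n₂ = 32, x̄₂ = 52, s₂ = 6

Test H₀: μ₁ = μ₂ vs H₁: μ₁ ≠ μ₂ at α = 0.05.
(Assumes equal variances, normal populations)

Answer: t = -4.0323, reject H₀

Derivation:
Pooled variance: s²_p = [26×14² + 31×6²]/(57) = 108.9825
s_p = 10.4395
SE = s_p×√(1/n₁ + 1/n₂) = 10.4395×√(1/27 + 1/32) = 2.7280
t = (x̄₁ - x̄₂)/SE = (41 - 52)/2.7280 = -4.0323
df = 57, t-critical = ±2.002
Decision: reject H₀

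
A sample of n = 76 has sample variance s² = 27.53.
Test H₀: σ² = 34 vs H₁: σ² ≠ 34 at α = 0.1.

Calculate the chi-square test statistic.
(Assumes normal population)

df = n - 1 = 75
χ² = (n-1)s²/σ₀² = 75×27.53/34 = 60.7279
Critical values: χ²_{0.95,75} = 56.054, χ²_{0.05,75} = 96.217
Rejection region: χ² < 56.054 or χ² > 96.217
Decision: fail to reject H₀

Answer: χ² = 60.7279, fail to reject H₀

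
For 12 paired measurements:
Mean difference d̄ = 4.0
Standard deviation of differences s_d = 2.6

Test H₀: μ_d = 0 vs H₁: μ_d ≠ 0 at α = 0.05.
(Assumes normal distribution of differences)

df = n - 1 = 11
SE = s_d/√n = 2.6/√12 = 0.7506
t = d̄/SE = 4.0/0.7506 = 5.3291
Critical value: t_{0.025,11} = ±2.201
p-value ≈ 0.0002
Decision: reject H₀

Answer: t = 5.3291, reject H₀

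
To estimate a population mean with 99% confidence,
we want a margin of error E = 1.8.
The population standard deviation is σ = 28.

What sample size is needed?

Answer: n = 1606

Derivation:
z_0.005 = 2.576
n = (z×σ/E)² = (2.576×28/1.8)²
n = 1605.6939
Round up: n = 1606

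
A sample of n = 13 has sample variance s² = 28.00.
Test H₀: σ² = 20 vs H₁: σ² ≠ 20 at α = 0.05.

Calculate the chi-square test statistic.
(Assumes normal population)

Answer: χ² = 16.8000, fail to reject H₀

Derivation:
df = n - 1 = 12
χ² = (n-1)s²/σ₀² = 12×28.00/20 = 16.8000
Critical values: χ²_{0.975,12} = 4.404, χ²_{0.025,12} = 23.337
Rejection region: χ² < 4.404 or χ² > 23.337
Decision: fail to reject H₀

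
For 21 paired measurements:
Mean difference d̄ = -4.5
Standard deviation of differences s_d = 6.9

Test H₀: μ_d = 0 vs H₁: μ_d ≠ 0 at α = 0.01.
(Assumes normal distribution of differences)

Answer: t = -2.9886, reject H₀

Derivation:
df = n - 1 = 20
SE = s_d/√n = 6.9/√21 = 1.5057
t = d̄/SE = -4.5/1.5057 = -2.9886
Critical value: t_{0.005,20} = ±2.845
p-value ≈ 0.0073
Decision: reject H₀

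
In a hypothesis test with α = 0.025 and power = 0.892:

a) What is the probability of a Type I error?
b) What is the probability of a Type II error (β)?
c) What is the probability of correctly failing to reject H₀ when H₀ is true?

a) Type I error probability = α = 0.025
b) Power = P(reject H₀ | H₁ true) = 1 - β = 0.892, so Type II error probability = β = 1 - Power = 0.108
c) P(fail to reject H₀ | H₀ true) = 1 - α = 0.975

Answer: a) 0.025, b) 0.108, c) 0.975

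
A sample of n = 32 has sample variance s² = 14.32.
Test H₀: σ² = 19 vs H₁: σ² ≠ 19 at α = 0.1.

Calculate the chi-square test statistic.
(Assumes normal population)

df = n - 1 = 31
χ² = (n-1)s²/σ₀² = 31×14.32/19 = 23.3642
Critical values: χ²_{0.95,31} = 19.281, χ²_{0.05,31} = 44.985
Rejection region: χ² < 19.281 or χ² > 44.985
Decision: fail to reject H₀

Answer: χ² = 23.3642, fail to reject H₀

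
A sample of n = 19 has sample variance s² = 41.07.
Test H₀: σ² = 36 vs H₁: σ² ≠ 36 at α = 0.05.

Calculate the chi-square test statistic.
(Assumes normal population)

Answer: χ² = 20.5350, fail to reject H₀

Derivation:
df = n - 1 = 18
χ² = (n-1)s²/σ₀² = 18×41.07/36 = 20.5350
Critical values: χ²_{0.975,18} = 8.231, χ²_{0.025,18} = 31.526
Rejection region: χ² < 8.231 or χ² > 31.526
Decision: fail to reject H₀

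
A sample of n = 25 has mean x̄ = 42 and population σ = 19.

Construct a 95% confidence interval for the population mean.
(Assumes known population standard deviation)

Answer: (34.5520, 49.4480)

Derivation:
Confidence level: 95%, α = 0.05
z_0.025 = 1.960
SE = σ/√n = 19/√25 = 3.8000
Margin of error = 1.960 × 3.8000 = 7.4480
CI: x̄ ± margin = 42 ± 7.4480
CI: (34.5520, 49.4480)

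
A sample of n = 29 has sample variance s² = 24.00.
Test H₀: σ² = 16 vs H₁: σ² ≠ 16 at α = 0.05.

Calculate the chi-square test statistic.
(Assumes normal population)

Answer: χ² = 42.0000, fail to reject H₀

Derivation:
df = n - 1 = 28
χ² = (n-1)s²/σ₀² = 28×24.00/16 = 42.0000
Critical values: χ²_{0.975,28} = 15.308, χ²_{0.025,28} = 44.461
Rejection region: χ² < 15.308 or χ² > 44.461
Decision: fail to reject H₀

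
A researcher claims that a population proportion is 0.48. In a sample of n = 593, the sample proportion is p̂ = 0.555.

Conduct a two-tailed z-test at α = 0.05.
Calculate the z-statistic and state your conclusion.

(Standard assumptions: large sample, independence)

Answer: z = 3.6557, reject H₀

Derivation:
H₀: p = 0.48, H₁: p ≠ 0.48
Standard error: SE = √(p₀(1-p₀)/n) = √(0.48×0.52/593) = 0.020516
z-statistic: z = (p̂ - p₀)/SE = (0.555 - 0.48)/0.020516 = 3.6557
Critical value: z_0.025 = ±1.960
p-value = 0.0003
Decision: reject H₀ at α = 0.05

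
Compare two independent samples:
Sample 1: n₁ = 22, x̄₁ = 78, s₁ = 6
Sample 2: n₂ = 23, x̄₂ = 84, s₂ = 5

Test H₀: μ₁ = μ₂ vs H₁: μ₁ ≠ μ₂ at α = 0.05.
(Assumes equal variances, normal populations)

Answer: t = -3.6507, reject H₀

Derivation:
Pooled variance: s²_p = [21×6² + 22×5²]/(43) = 30.3721
s_p = 5.5111
SE = s_p×√(1/n₁ + 1/n₂) = 5.5111×√(1/22 + 1/23) = 1.6435
t = (x̄₁ - x̄₂)/SE = (78 - 84)/1.6435 = -3.6507
df = 43, t-critical = ±2.017
Decision: reject H₀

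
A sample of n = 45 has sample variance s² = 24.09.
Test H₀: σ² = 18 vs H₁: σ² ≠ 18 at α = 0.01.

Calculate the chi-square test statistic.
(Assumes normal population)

df = n - 1 = 44
χ² = (n-1)s²/σ₀² = 44×24.09/18 = 58.8867
Critical values: χ²_{0.995,44} = 23.584, χ²_{0.005,44} = 71.893
Rejection region: χ² < 23.584 or χ² > 71.893
Decision: fail to reject H₀

Answer: χ² = 58.8867, fail to reject H₀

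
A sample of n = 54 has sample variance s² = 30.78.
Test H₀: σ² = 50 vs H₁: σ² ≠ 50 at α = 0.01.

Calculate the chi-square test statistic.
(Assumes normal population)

df = n - 1 = 53
χ² = (n-1)s²/σ₀² = 53×30.78/50 = 32.6268
Critical values: χ²_{0.995,53} = 30.230, χ²_{0.005,53} = 83.253
Rejection region: χ² < 30.230 or χ² > 83.253
Decision: fail to reject H₀

Answer: χ² = 32.6268, fail to reject H₀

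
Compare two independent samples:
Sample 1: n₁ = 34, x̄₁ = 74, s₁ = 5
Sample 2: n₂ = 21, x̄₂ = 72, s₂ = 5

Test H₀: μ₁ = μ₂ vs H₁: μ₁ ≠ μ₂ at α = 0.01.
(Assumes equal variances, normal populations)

Answer: t = 1.4412, fail to reject H₀

Derivation:
Pooled variance: s²_p = [33×5² + 20×5²]/(53) = 25.0000
s_p = 5.0000
SE = s_p×√(1/n₁ + 1/n₂) = 5.0000×√(1/34 + 1/21) = 1.3877
t = (x̄₁ - x̄₂)/SE = (74 - 72)/1.3877 = 1.4412
df = 53, t-critical = ±2.672
Decision: fail to reject H₀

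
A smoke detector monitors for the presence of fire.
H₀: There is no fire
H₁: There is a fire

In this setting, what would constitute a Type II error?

Answer: The alarm fails to sound when there actually is a fire

Derivation:
Type I error: rejecting H₀ when it is actually true (false positive).
Type II error: failing to reject H₀ when H₁ is actually true (false negative).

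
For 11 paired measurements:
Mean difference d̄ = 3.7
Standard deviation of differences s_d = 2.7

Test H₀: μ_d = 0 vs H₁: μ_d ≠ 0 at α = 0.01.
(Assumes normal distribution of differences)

df = n - 1 = 10
SE = s_d/√n = 2.7/√11 = 0.8141
t = d̄/SE = 3.7/0.8141 = 4.5449
Critical value: t_{0.005,10} = ±3.169
p-value ≈ 0.0011
Decision: reject H₀

Answer: t = 4.5449, reject H₀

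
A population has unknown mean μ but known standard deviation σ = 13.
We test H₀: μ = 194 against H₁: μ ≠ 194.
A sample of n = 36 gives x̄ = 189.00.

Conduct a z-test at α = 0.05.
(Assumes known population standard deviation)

Answer: z = -2.3077, reject H₀

Derivation:
Standard error: SE = σ/√n = 13/√36 = 2.1667
z-statistic: z = (x̄ - μ₀)/SE = (189.00 - 194)/2.1667 = -2.3077
Critical value: ±1.960
p-value = 0.0210
Decision: reject H₀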